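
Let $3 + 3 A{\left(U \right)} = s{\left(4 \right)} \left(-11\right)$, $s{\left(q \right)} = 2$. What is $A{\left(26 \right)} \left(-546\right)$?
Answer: $4550$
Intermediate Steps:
$A{\left(U \right)} = - \frac{25}{3}$ ($A{\left(U \right)} = -1 + \frac{2 \left(-11\right)}{3} = -1 + \frac{1}{3} \left(-22\right) = -1 - \frac{22}{3} = - \frac{25}{3}$)
$A{\left(26 \right)} \left(-546\right) = \left(- \frac{25}{3}\right) \left(-546\right) = 4550$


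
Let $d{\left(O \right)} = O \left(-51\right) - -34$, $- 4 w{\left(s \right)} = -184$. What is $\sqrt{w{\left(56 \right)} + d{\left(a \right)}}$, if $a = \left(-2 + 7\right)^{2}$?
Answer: $i \sqrt{1195} \approx 34.569 i$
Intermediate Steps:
$a = 25$ ($a = 5^{2} = 25$)
$w{\left(s \right)} = 46$ ($w{\left(s \right)} = \left(- \frac{1}{4}\right) \left(-184\right) = 46$)
$d{\left(O \right)} = 34 - 51 O$ ($d{\left(O \right)} = - 51 O + 34 = 34 - 51 O$)
$\sqrt{w{\left(56 \right)} + d{\left(a \right)}} = \sqrt{46 + \left(34 - 1275\right)} = \sqrt{46 - 1241} = \sqrt{-1195} = i \sqrt{1195}$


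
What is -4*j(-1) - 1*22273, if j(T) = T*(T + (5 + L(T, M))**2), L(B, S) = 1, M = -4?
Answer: -22133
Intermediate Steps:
j(T) = T*(36 + T) (j(T) = T*(T + (5 + 1)**2) = T*(T + 6**2) = T*(T + 36) = T*(36 + T))
-4*j(-1) - 1*22273 = -(-4)*(36 - 1) - 1*22273 = -(-4)*35 - 22273 = -4*(-35) - 22273 = 140 - 22273 = -22133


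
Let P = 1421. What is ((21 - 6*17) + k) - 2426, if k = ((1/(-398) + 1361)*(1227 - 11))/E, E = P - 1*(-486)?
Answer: -622049335/379493 ≈ -1639.2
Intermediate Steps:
E = 1907 (E = 1421 - 1*(-486) = 1421 + 486 = 1907)
k = 329339616/379493 (k = ((1/(-398) + 1361)*(1227 - 11))/1907 = ((-1/398 + 1361)*1216)*(1/1907) = ((541677/398)*1216)*(1/1907) = (329339616/199)*(1/1907) = 329339616/379493 ≈ 867.84)
((21 - 6*17) + k) - 2426 = ((21 - 6*17) + 329339616/379493) - 2426 = ((21 - 102) + 329339616/379493) - 2426 = (-81 + 329339616/379493) - 2426 = 298600683/379493 - 2426 = -622049335/379493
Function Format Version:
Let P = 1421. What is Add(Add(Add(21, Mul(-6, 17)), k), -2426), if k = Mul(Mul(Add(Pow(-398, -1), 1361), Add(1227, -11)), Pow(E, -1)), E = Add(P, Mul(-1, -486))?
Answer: Rational(-622049335, 379493) ≈ -1639.2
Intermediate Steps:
E = 1907 (E = Add(1421, Mul(-1, -486)) = Add(1421, 486) = 1907)
k = Rational(329339616, 379493) (k = Mul(Mul(Add(Pow(-398, -1), 1361), Add(1227, -11)), Pow(1907, -1)) = Mul(Mul(Add(Rational(-1, 398), 1361), 1216), Rational(1, 1907)) = Mul(Mul(Rational(541677, 398), 1216), Rational(1, 1907)) = Mul(Rational(329339616, 199), Rational(1, 1907)) = Rational(329339616, 379493) ≈ 867.84)
Add(Add(Add(21, Mul(-6, 17)), k), -2426) = Add(Add(Add(21, Mul(-6, 17)), Rational(329339616, 379493)), -2426) = Add(Add(Add(21, -102), Rational(329339616, 379493)), -2426) = Add(Add(-81, Rational(329339616, 379493)), -2426) = Add(Rational(298600683, 379493), -2426) = Rational(-622049335, 379493)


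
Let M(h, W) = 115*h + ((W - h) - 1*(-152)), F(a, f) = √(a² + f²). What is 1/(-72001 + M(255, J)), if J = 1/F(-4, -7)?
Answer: -2780635/118952784664 - √65/118952784664 ≈ -2.3376e-5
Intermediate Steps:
J = √65/65 (J = 1/(√((-4)² + (-7)²)) = 1/(√(16 + 49)) = 1/(√65) = √65/65 ≈ 0.12403)
M(h, W) = 152 + W + 114*h (M(h, W) = 115*h + ((W - h) + 152) = 115*h + (152 + W - h) = 152 + W + 114*h)
1/(-72001 + M(255, J)) = 1/(-72001 + (152 + √65/65 + 114*255)) = 1/(-72001 + (152 + √65/65 + 29070)) = 1/(-72001 + (29222 + √65/65)) = 1/(-42779 + √65/65)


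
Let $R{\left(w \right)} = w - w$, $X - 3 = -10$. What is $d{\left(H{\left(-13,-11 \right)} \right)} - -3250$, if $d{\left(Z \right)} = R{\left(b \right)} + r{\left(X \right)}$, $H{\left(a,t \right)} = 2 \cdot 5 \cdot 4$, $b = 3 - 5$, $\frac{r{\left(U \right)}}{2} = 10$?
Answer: $3270$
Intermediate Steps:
$X = -7$ ($X = 3 - 10 = -7$)
$r{\left(U \right)} = 20$ ($r{\left(U \right)} = 2 \cdot 10 = 20$)
$b = -2$
$R{\left(w \right)} = 0$
$H{\left(a,t \right)} = 40$ ($H{\left(a,t \right)} = 10 \cdot 4 = 40$)
$d{\left(Z \right)} = 20$ ($d{\left(Z \right)} = 0 + 20 = 20$)
$d{\left(H{\left(-13,-11 \right)} \right)} - -3250 = 20 - -3250 = 20 + 3250 = 3270$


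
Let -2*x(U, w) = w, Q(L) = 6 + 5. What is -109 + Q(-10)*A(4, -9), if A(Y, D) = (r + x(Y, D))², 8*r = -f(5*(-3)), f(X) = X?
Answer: 21635/64 ≈ 338.05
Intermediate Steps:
Q(L) = 11
x(U, w) = -w/2
r = 15/8 (r = (-5*(-3))/8 = (-1*(-15))/8 = (⅛)*15 = 15/8 ≈ 1.8750)
A(Y, D) = (15/8 - D/2)²
-109 + Q(-10)*A(4, -9) = -109 + 11*((-15 + 4*(-9))²/64) = -109 + 11*((-15 - 36)²/64) = -109 + 11*((1/64)*(-51)²) = -109 + 11*((1/64)*2601) = -109 + 11*(2601/64) = -109 + 28611/64 = 21635/64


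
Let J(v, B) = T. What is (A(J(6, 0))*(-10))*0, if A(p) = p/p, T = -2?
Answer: 0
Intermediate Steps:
J(v, B) = -2
A(p) = 1
(A(J(6, 0))*(-10))*0 = (1*(-10))*0 = -10*0 = 0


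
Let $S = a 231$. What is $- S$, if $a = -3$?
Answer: $693$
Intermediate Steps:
$S = -693$ ($S = \left(-3\right) 231 = -693$)
$- S = \left(-1\right) \left(-693\right) = 693$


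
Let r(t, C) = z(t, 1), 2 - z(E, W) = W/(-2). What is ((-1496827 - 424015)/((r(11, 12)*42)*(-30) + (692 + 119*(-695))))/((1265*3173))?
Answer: 174622/31075552885 ≈ 5.6193e-6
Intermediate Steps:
z(E, W) = 2 + W/2 (z(E, W) = 2 - W/(-2) = 2 - W*(-1)/2 = 2 - (-1)*W/2 = 2 + W/2)
r(t, C) = 5/2 (r(t, C) = 2 + (½)*1 = 2 + ½ = 5/2)
((-1496827 - 424015)/((r(11, 12)*42)*(-30) + (692 + 119*(-695))))/((1265*3173)) = ((-1496827 - 424015)/(((5/2)*42)*(-30) + (692 + 119*(-695))))/((1265*3173)) = -1920842/(105*(-30) + (692 - 82705))/4013845 = -1920842/(-3150 - 82013)*(1/4013845) = -1920842/(-85163)*(1/4013845) = -1920842*(-1/85163)*(1/4013845) = (1920842/85163)*(1/4013845) = 174622/31075552885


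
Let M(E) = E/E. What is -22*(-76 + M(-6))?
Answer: 1650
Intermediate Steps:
M(E) = 1
-22*(-76 + M(-6)) = -22*(-76 + 1) = -22*(-75) = 1650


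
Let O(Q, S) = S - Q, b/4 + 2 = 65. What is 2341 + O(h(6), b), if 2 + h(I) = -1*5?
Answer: 2600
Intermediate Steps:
b = 252 (b = -8 + 4*65 = -8 + 260 = 252)
h(I) = -7 (h(I) = -2 - 1*5 = -2 - 5 = -7)
2341 + O(h(6), b) = 2341 + (252 - 1*(-7)) = 2341 + (252 + 7) = 2341 + 259 = 2600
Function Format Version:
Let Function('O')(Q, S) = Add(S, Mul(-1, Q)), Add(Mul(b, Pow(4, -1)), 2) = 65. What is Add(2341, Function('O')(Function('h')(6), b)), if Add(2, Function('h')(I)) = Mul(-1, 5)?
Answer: 2600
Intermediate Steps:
b = 252 (b = Add(-8, Mul(4, 65)) = Add(-8, 260) = 252)
Function('h')(I) = -7 (Function('h')(I) = Add(-2, Mul(-1, 5)) = Add(-2, -5) = -7)
Add(2341, Function('O')(Function('h')(6), b)) = Add(2341, Add(252, Mul(-1, -7))) = Add(2341, Add(252, 7)) = Add(2341, 259) = 2600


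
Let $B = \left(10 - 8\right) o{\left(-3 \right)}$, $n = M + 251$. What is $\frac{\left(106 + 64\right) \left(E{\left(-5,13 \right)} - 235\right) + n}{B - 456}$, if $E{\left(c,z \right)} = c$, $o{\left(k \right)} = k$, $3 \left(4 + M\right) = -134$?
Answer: $\frac{17399}{198} \approx 87.874$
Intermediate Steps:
$M = - \frac{146}{3}$ ($M = -4 + \frac{1}{3} \left(-134\right) = -4 - \frac{134}{3} = - \frac{146}{3} \approx -48.667$)
$n = \frac{607}{3}$ ($n = - \frac{146}{3} + 251 = \frac{607}{3} \approx 202.33$)
$B = -6$ ($B = \left(10 - 8\right) \left(-3\right) = 2 \left(-3\right) = -6$)
$\frac{\left(106 + 64\right) \left(E{\left(-5,13 \right)} - 235\right) + n}{B - 456} = \frac{\left(106 + 64\right) \left(-5 - 235\right) + \frac{607}{3}}{-6 - 456} = \frac{170 \left(-240\right) + \frac{607}{3}}{-462} = \left(-40800 + \frac{607}{3}\right) \left(- \frac{1}{462}\right) = \left(- \frac{121793}{3}\right) \left(- \frac{1}{462}\right) = \frac{17399}{198}$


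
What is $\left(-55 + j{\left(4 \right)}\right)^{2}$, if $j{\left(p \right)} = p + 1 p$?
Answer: $2209$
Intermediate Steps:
$j{\left(p \right)} = 2 p$ ($j{\left(p \right)} = p + p = 2 p$)
$\left(-55 + j{\left(4 \right)}\right)^{2} = \left(-55 + 2 \cdot 4\right)^{2} = \left(-55 + 8\right)^{2} = \left(-47\right)^{2} = 2209$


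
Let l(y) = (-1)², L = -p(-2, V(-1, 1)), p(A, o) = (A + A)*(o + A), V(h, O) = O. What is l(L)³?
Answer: 1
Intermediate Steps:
p(A, o) = 2*A*(A + o) (p(A, o) = (2*A)*(A + o) = 2*A*(A + o))
L = -4 (L = -2*(-2)*(-2 + 1) = -2*(-2)*(-1) = -1*4 = -4)
l(y) = 1
l(L)³ = 1³ = 1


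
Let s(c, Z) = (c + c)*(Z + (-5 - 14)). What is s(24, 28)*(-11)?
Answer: -4752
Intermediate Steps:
s(c, Z) = 2*c*(-19 + Z) (s(c, Z) = (2*c)*(Z - 19) = (2*c)*(-19 + Z) = 2*c*(-19 + Z))
s(24, 28)*(-11) = (2*24*(-19 + 28))*(-11) = (2*24*9)*(-11) = 432*(-11) = -4752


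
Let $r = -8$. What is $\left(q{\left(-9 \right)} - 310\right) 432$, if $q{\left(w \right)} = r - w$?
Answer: $-133488$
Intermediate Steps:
$q{\left(w \right)} = -8 - w$
$\left(q{\left(-9 \right)} - 310\right) 432 = \left(\left(-8 - -9\right) - 310\right) 432 = \left(\left(-8 + 9\right) - 310\right) 432 = \left(1 - 310\right) 432 = \left(-309\right) 432 = -133488$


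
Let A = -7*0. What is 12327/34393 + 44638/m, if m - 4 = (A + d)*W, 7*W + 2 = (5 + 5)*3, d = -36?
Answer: -766754477/2407510 ≈ -318.48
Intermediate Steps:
A = 0
W = 4 (W = -2/7 + ((5 + 5)*3)/7 = -2/7 + (10*3)/7 = -2/7 + (⅐)*30 = -2/7 + 30/7 = 4)
m = -140 (m = 4 + (0 - 36)*4 = 4 - 36*4 = 4 - 144 = -140)
12327/34393 + 44638/m = 12327/34393 + 44638/(-140) = 12327*(1/34393) + 44638*(-1/140) = 12327/34393 - 22319/70 = -766754477/2407510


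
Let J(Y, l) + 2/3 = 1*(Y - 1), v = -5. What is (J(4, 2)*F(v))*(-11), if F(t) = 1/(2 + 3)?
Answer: -77/15 ≈ -5.1333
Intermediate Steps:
J(Y, l) = -5/3 + Y (J(Y, l) = -⅔ + 1*(Y - 1) = -⅔ + 1*(-1 + Y) = -⅔ + (-1 + Y) = -5/3 + Y)
F(t) = ⅕ (F(t) = 1/5 = ⅕)
(J(4, 2)*F(v))*(-11) = ((-5/3 + 4)*(⅕))*(-11) = ((7/3)*(⅕))*(-11) = (7/15)*(-11) = -77/15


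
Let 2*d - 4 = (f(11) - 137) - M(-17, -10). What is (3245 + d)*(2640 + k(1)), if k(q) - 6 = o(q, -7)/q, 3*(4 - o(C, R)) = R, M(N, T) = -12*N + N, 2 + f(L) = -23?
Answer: 48895765/6 ≈ 8.1493e+6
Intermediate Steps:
f(L) = -25 (f(L) = -2 - 23 = -25)
M(N, T) = -11*N
o(C, R) = 4 - R/3
k(q) = 6 + 19/(3*q) (k(q) = 6 + (4 - 1/3*(-7))/q = 6 + (4 + 7/3)/q = 6 + 19/(3*q))
d = -345/2 (d = 2 + ((-25 - 137) - (-11)*(-17))/2 = 2 + (-162 - 1*187)/2 = 2 + (-162 - 187)/2 = 2 + (1/2)*(-349) = 2 - 349/2 = -345/2 ≈ -172.50)
(3245 + d)*(2640 + k(1)) = (3245 - 345/2)*(2640 + (6 + (19/3)/1)) = 6145*(2640 + (6 + (19/3)*1))/2 = 6145*(2640 + (6 + 19/3))/2 = 6145*(2640 + 37/3)/2 = (6145/2)*(7957/3) = 48895765/6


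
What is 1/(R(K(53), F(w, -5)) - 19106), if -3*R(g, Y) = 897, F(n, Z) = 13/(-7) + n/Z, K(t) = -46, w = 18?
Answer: -1/19405 ≈ -5.1533e-5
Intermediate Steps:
F(n, Z) = -13/7 + n/Z (F(n, Z) = 13*(-1/7) + n/Z = -13/7 + n/Z)
R(g, Y) = -299 (R(g, Y) = -1/3*897 = -299)
1/(R(K(53), F(w, -5)) - 19106) = 1/(-299 - 19106) = 1/(-19405) = -1/19405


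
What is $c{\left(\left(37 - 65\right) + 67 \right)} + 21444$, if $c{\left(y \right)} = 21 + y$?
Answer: $21504$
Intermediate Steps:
$c{\left(\left(37 - 65\right) + 67 \right)} + 21444 = \left(21 + \left(\left(37 - 65\right) + 67\right)\right) + 21444 = \left(21 + \left(-28 + 67\right)\right) + 21444 = \left(21 + 39\right) + 21444 = 60 + 21444 = 21504$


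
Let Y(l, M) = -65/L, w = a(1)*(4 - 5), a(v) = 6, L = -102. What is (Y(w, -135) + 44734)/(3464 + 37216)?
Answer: 4562933/4149360 ≈ 1.0997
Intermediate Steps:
w = -6 (w = 6*(4 - 5) = 6*(-1) = -6)
Y(l, M) = 65/102 (Y(l, M) = -65/(-102) = -65*(-1/102) = 65/102)
(Y(w, -135) + 44734)/(3464 + 37216) = (65/102 + 44734)/(3464 + 37216) = (4562933/102)/40680 = (4562933/102)*(1/40680) = 4562933/4149360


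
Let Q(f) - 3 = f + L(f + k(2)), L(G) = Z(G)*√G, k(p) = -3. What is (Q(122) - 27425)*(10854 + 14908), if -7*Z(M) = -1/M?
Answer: -703302600 + 25762*√119/833 ≈ -7.0330e+8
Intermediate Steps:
Z(M) = 1/(7*M) (Z(M) = -(-1)/(7*M) = 1/(7*M))
L(G) = 1/(7*√G) (L(G) = (1/(7*G))*√G = 1/(7*√G))
Q(f) = 3 + f + 1/(7*√(-3 + f)) (Q(f) = 3 + (f + 1/(7*√(f - 3))) = 3 + (f + 1/(7*√(-3 + f))) = 3 + f + 1/(7*√(-3 + f)))
(Q(122) - 27425)*(10854 + 14908) = ((-9 + 122² + √(-3 + 122)/7)/(-3 + 122) - 27425)*(10854 + 14908) = ((-9 + 14884 + √119/7)/119 - 27425)*25762 = ((14875 + √119/7)/119 - 27425)*25762 = ((125 + √119/833) - 27425)*25762 = (-27300 + √119/833)*25762 = -703302600 + 25762*√119/833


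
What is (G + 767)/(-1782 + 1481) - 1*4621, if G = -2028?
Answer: -1389660/301 ≈ -4616.8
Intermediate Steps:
(G + 767)/(-1782 + 1481) - 1*4621 = (-2028 + 767)/(-1782 + 1481) - 1*4621 = -1261/(-301) - 4621 = -1261*(-1/301) - 4621 = 1261/301 - 4621 = -1389660/301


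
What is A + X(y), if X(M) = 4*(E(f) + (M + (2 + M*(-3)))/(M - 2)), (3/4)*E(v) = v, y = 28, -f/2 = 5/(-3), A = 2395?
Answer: 281323/117 ≈ 2404.5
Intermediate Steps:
f = 10/3 (f = -10/(-3) = -10*(-1)/3 = -2*(-5/3) = 10/3 ≈ 3.3333)
E(v) = 4*v/3
X(M) = 160/9 + 4*(2 - 2*M)/(-2 + M) (X(M) = 4*((4/3)*(10/3) + (M + (2 + M*(-3)))/(M - 2)) = 4*(40/9 + (M + (2 - 3*M))/(-2 + M)) = 4*(40/9 + (2 - 2*M)/(-2 + M)) = 160/9 + 4*(2 - 2*M)/(-2 + M))
A + X(y) = 2395 + 8*(-31 + 11*28)/(9*(-2 + 28)) = 2395 + (8/9)*(-31 + 308)/26 = 2395 + (8/9)*(1/26)*277 = 2395 + 1108/117 = 281323/117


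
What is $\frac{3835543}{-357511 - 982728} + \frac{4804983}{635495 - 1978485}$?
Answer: $- \frac{11590921504507}{1799927574610} \approx -6.4397$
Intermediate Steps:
$\frac{3835543}{-357511 - 982728} + \frac{4804983}{635495 - 1978485} = \frac{3835543}{-1340239} + \frac{4804983}{635495 - 1978485} = 3835543 \left(- \frac{1}{1340239}\right) + \frac{4804983}{-1342990} = - \frac{3835543}{1340239} + 4804983 \left(- \frac{1}{1342990}\right) = - \frac{3835543}{1340239} - \frac{4804983}{1342990} = - \frac{11590921504507}{1799927574610}$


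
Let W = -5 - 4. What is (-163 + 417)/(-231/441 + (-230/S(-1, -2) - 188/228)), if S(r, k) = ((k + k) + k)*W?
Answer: -912114/20137 ≈ -45.295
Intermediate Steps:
W = -9
S(r, k) = -27*k (S(r, k) = ((k + k) + k)*(-9) = (2*k + k)*(-9) = (3*k)*(-9) = -27*k)
(-163 + 417)/(-231/441 + (-230/S(-1, -2) - 188/228)) = (-163 + 417)/(-231/441 + (-230/((-27*(-2))) - 188/228)) = 254/(-231*1/441 + (-230/54 - 188*1/228)) = 254/(-11/21 + (-230*1/54 - 47/57)) = 254/(-11/21 + (-115/27 - 47/57)) = 254/(-11/21 - 2608/513) = 254/(-20137/3591) = 254*(-3591/20137) = -912114/20137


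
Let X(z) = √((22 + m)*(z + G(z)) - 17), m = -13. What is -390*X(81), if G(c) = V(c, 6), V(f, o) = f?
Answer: -390*√1441 ≈ -14805.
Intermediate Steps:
G(c) = c
X(z) = √(-17 + 18*z) (X(z) = √((22 - 13)*(z + z) - 17) = √(9*(2*z) - 17) = √(18*z - 17) = √(-17 + 18*z))
-390*X(81) = -390*√(-17 + 18*81) = -390*√(-17 + 1458) = -390*√1441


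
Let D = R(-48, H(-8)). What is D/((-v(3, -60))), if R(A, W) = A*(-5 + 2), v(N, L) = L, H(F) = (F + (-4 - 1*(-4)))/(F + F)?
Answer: 12/5 ≈ 2.4000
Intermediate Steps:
H(F) = ½ (H(F) = (F + (-4 + 4))/((2*F)) = (F + 0)*(1/(2*F)) = F*(1/(2*F)) = ½)
R(A, W) = -3*A (R(A, W) = A*(-3) = -3*A)
D = 144 (D = -3*(-48) = 144)
D/((-v(3, -60))) = 144/((-1*(-60))) = 144/60 = 144*(1/60) = 12/5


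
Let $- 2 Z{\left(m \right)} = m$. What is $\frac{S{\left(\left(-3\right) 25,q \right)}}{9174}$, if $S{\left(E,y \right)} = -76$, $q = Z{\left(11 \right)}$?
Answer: $- \frac{38}{4587} \approx -0.0082843$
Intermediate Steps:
$Z{\left(m \right)} = - \frac{m}{2}$
$q = - \frac{11}{2}$ ($q = \left(- \frac{1}{2}\right) 11 = - \frac{11}{2} \approx -5.5$)
$\frac{S{\left(\left(-3\right) 25,q \right)}}{9174} = - \frac{76}{9174} = \left(-76\right) \frac{1}{9174} = - \frac{38}{4587}$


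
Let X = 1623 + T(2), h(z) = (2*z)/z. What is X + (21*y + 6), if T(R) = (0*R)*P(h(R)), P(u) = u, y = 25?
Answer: 2154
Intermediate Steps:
h(z) = 2
T(R) = 0 (T(R) = (0*R)*2 = 0*2 = 0)
X = 1623 (X = 1623 + 0 = 1623)
X + (21*y + 6) = 1623 + (21*25 + 6) = 1623 + (525 + 6) = 1623 + 531 = 2154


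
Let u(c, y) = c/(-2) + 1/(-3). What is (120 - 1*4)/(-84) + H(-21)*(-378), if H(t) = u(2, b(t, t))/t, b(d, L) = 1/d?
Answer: -533/21 ≈ -25.381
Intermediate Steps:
u(c, y) = -⅓ - c/2 (u(c, y) = c*(-½) + 1*(-⅓) = -c/2 - ⅓ = -⅓ - c/2)
H(t) = -4/(3*t) (H(t) = (-⅓ - ½*2)/t = (-⅓ - 1)/t = -4/(3*t))
(120 - 1*4)/(-84) + H(-21)*(-378) = (120 - 1*4)/(-84) - 4/3/(-21)*(-378) = (120 - 4)*(-1/84) - 4/3*(-1/21)*(-378) = 116*(-1/84) + (4/63)*(-378) = -29/21 - 24 = -533/21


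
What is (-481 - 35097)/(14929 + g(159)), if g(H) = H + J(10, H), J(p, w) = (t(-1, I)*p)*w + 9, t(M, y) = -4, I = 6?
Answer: -35578/8737 ≈ -4.0721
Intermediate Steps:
J(p, w) = 9 - 4*p*w (J(p, w) = (-4*p)*w + 9 = -4*p*w + 9 = 9 - 4*p*w)
g(H) = 9 - 39*H (g(H) = H + (9 - 4*10*H) = H + (9 - 40*H) = 9 - 39*H)
(-481 - 35097)/(14929 + g(159)) = (-481 - 35097)/(14929 + (9 - 39*159)) = -35578/(14929 + (9 - 6201)) = -35578/(14929 - 6192) = -35578/8737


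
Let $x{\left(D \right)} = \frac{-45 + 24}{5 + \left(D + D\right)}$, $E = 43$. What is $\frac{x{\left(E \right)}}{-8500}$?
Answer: $\frac{3}{110500} \approx 2.7149 \cdot 10^{-5}$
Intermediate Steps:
$x{\left(D \right)} = - \frac{21}{5 + 2 D}$
$\frac{x{\left(E \right)}}{-8500} = \frac{\left(-21\right) \frac{1}{5 + 2 \cdot 43}}{-8500} = - \frac{21}{5 + 86} \left(- \frac{1}{8500}\right) = - \frac{21}{91} \left(- \frac{1}{8500}\right) = \left(-21\right) \frac{1}{91} \left(- \frac{1}{8500}\right) = \left(- \frac{3}{13}\right) \left(- \frac{1}{8500}\right) = \frac{3}{110500}$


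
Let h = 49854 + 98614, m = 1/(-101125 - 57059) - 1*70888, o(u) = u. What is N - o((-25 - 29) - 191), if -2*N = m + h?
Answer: -12194404559/316368 ≈ -38545.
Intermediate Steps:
m = -11213347393/158184 (m = 1/(-158184) - 70888 = -1/158184 - 70888 = -11213347393/158184 ≈ -70888.)
h = 148468
N = -12271914719/316368 (N = -(-11213347393/158184 + 148468)/2 = -1/2*12271914719/158184 = -12271914719/316368 ≈ -38790.)
N - o((-25 - 29) - 191) = -12271914719/316368 - ((-25 - 29) - 191) = -12271914719/316368 - (-54 - 191) = -12271914719/316368 - 1*(-245) = -12271914719/316368 + 245 = -12194404559/316368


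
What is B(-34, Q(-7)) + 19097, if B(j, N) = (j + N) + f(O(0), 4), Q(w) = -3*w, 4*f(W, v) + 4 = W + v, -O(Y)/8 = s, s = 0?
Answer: 19084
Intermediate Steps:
O(Y) = 0 (O(Y) = -8*0 = 0)
f(W, v) = -1 + W/4 + v/4 (f(W, v) = -1 + (W + v)/4 = -1 + (W/4 + v/4) = -1 + W/4 + v/4)
B(j, N) = N + j (B(j, N) = (j + N) + (-1 + (1/4)*0 + (1/4)*4) = (N + j) + (-1 + 0 + 1) = (N + j) + 0 = N + j)
B(-34, Q(-7)) + 19097 = (-3*(-7) - 34) + 19097 = (21 - 34) + 19097 = -13 + 19097 = 19084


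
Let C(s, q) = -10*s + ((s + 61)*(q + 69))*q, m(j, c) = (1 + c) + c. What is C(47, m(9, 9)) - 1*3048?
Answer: 177058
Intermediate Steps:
m(j, c) = 1 + 2*c
C(s, q) = -10*s + q*(61 + s)*(69 + q) (C(s, q) = -10*s + ((61 + s)*(69 + q))*q = -10*s + q*(61 + s)*(69 + q))
C(47, m(9, 9)) - 1*3048 = (-10*47 + 61*(1 + 2*9)**2 + 4209*(1 + 2*9) + 47*(1 + 2*9)**2 + 69*(1 + 2*9)*47) - 1*3048 = (-470 + 61*(1 + 18)**2 + 4209*(1 + 18) + 47*(1 + 18)**2 + 69*(1 + 18)*47) - 3048 = (-470 + 61*19**2 + 4209*19 + 47*19**2 + 69*19*47) - 3048 = (-470 + 61*361 + 79971 + 47*361 + 61617) - 3048 = (-470 + 22021 + 79971 + 16967 + 61617) - 3048 = 180106 - 3048 = 177058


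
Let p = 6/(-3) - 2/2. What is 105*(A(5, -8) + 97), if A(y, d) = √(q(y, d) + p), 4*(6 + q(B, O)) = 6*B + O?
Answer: 10185 + 105*I*√14/2 ≈ 10185.0 + 196.44*I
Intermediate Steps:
q(B, O) = -6 + O/4 + 3*B/2 (q(B, O) = -6 + (6*B + O)/4 = -6 + (O + 6*B)/4 = -6 + (O/4 + 3*B/2) = -6 + O/4 + 3*B/2)
p = -3 (p = 6*(-⅓) - 2*½ = -2 - 1 = -3)
A(y, d) = √(-9 + d/4 + 3*y/2) (A(y, d) = √((-6 + d/4 + 3*y/2) - 3) = √(-9 + d/4 + 3*y/2))
105*(A(5, -8) + 97) = 105*(√(-36 - 8 + 6*5)/2 + 97) = 105*(√(-36 - 8 + 30)/2 + 97) = 105*(√(-14)/2 + 97) = 105*((I*√14)/2 + 97) = 105*(I*√14/2 + 97) = 105*(97 + I*√14/2) = 10185 + 105*I*√14/2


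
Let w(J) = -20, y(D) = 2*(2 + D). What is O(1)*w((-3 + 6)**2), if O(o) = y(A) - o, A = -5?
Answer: 140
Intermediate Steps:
y(D) = 4 + 2*D
O(o) = -6 - o (O(o) = (4 + 2*(-5)) - o = (4 - 10) - o = -6 - o)
O(1)*w((-3 + 6)**2) = (-6 - 1*1)*(-20) = (-6 - 1)*(-20) = -7*(-20) = 140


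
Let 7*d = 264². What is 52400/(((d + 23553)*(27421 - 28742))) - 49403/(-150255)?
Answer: 1694783177869/5173162901865 ≈ 0.32761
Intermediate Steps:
d = 69696/7 (d = (⅐)*264² = (⅐)*69696 = 69696/7 ≈ 9956.6)
52400/(((d + 23553)*(27421 - 28742))) - 49403/(-150255) = 52400/(((69696/7 + 23553)*(27421 - 28742))) - 49403/(-150255) = 52400/(((234567/7)*(-1321))) - 49403*(-1/150255) = 52400/(-309863007/7) + 49403/150255 = 52400*(-7/309863007) + 49403/150255 = -366800/309863007 + 49403/150255 = 1694783177869/5173162901865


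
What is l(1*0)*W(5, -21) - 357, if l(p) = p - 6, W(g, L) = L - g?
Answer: -201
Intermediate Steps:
l(p) = -6 + p
l(1*0)*W(5, -21) - 357 = (-6 + 1*0)*(-21 - 1*5) - 357 = (-6 + 0)*(-21 - 5) - 357 = -6*(-26) - 357 = 156 - 357 = -201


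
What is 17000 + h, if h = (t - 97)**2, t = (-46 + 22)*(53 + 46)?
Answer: 6132729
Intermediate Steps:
t = -2376 (t = -24*99 = -2376)
h = 6115729 (h = (-2376 - 97)**2 = (-2473)**2 = 6115729)
17000 + h = 17000 + 6115729 = 6132729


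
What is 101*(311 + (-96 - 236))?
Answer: -2121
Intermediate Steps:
101*(311 + (-96 - 236)) = 101*(311 - 332) = 101*(-21) = -2121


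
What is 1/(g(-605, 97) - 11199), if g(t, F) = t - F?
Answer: -1/11901 ≈ -8.4027e-5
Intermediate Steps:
1/(g(-605, 97) - 11199) = 1/((-605 - 1*97) - 11199) = 1/((-605 - 97) - 11199) = 1/(-702 - 11199) = 1/(-11901) = -1/11901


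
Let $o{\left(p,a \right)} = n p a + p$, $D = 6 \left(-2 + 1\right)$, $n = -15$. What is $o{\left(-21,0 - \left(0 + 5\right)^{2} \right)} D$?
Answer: $47376$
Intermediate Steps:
$D = -6$ ($D = 6 \left(-1\right) = -6$)
$o{\left(p,a \right)} = p - 15 a p$ ($o{\left(p,a \right)} = - 15 p a + p = - 15 a p + p = p - 15 a p$)
$o{\left(-21,0 - \left(0 + 5\right)^{2} \right)} D = - 21 \left(1 - 15 \left(0 - \left(0 + 5\right)^{2}\right)\right) \left(-6\right) = - 21 \left(1 - 15 \left(0 - 5^{2}\right)\right) \left(-6\right) = - 21 \left(1 - 15 \left(0 - 25\right)\right) \left(-6\right) = - 21 \left(1 - -375\right) \left(-6\right) = - 21 \left(1 + 375\right) \left(-6\right) = \left(-21\right) 376 \left(-6\right) = \left(-7896\right) \left(-6\right) = 47376$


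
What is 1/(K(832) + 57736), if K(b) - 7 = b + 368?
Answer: 1/58943 ≈ 1.6966e-5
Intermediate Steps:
K(b) = 375 + b (K(b) = 7 + (b + 368) = 7 + (368 + b) = 375 + b)
1/(K(832) + 57736) = 1/((375 + 832) + 57736) = 1/(1207 + 57736) = 1/58943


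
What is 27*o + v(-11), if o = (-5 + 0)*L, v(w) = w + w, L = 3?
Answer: -427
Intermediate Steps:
v(w) = 2*w
o = -15 (o = (-5 + 0)*3 = -5*3 = -15)
27*o + v(-11) = 27*(-15) + 2*(-11) = -405 - 22 = -427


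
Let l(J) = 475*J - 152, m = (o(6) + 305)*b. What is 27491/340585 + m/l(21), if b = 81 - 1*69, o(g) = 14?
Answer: 3866839/8220065 ≈ 0.47041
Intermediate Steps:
b = 12 (b = 81 - 69 = 12)
m = 3828 (m = (14 + 305)*12 = 319*12 = 3828)
l(J) = -152 + 475*J
27491/340585 + m/l(21) = 27491/340585 + 3828/(-152 + 475*21) = 27491*(1/340585) + 3828/(-152 + 9975) = 743/9205 + 3828/9823 = 743/9205 + 3828*(1/9823) = 743/9205 + 348/893 = 3866839/8220065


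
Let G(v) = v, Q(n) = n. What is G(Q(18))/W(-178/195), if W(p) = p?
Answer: -1755/89 ≈ -19.719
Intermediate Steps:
G(Q(18))/W(-178/195) = 18/((-178/195)) = 18/((-178*1/195)) = 18/(-178/195) = 18*(-195/178) = -1755/89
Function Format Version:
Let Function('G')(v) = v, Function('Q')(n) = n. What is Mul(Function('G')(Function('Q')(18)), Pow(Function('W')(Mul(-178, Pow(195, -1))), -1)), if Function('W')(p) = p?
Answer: Rational(-1755, 89) ≈ -19.719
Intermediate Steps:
Mul(Function('G')(Function('Q')(18)), Pow(Function('W')(Mul(-178, Pow(195, -1))), -1)) = Mul(18, Pow(Mul(-178, Pow(195, -1)), -1)) = Mul(18, Pow(Mul(-178, Rational(1, 195)), -1)) = Mul(18, Pow(Rational(-178, 195), -1)) = Mul(18, Rational(-195, 178)) = Rational(-1755, 89)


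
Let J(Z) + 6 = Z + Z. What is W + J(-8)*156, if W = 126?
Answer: -3306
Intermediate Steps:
J(Z) = -6 + 2*Z (J(Z) = -6 + (Z + Z) = -6 + 2*Z)
W + J(-8)*156 = 126 + (-6 + 2*(-8))*156 = 126 + (-6 - 16)*156 = 126 - 22*156 = 126 - 3432 = -3306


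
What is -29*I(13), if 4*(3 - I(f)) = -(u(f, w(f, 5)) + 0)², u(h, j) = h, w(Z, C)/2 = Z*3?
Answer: -5249/4 ≈ -1312.3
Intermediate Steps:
w(Z, C) = 6*Z (w(Z, C) = 2*(Z*3) = 2*(3*Z) = 6*Z)
I(f) = 3 + f²/4 (I(f) = 3 - (-1)*(f + 0)²/4 = 3 - (-1)*f²/4 = 3 + f²/4)
-29*I(13) = -29*(3 + (¼)*13²) = -29*(3 + (¼)*169) = -29*(3 + 169/4) = -29*181/4 = -5249/4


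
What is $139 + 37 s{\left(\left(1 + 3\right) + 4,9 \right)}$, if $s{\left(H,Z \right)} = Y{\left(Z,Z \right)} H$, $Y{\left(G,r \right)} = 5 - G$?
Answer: $-1045$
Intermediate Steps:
$s{\left(H,Z \right)} = H \left(5 - Z\right)$ ($s{\left(H,Z \right)} = \left(5 - Z\right) H = H \left(5 - Z\right)$)
$139 + 37 s{\left(\left(1 + 3\right) + 4,9 \right)} = 139 + 37 \left(\left(1 + 3\right) + 4\right) \left(5 - 9\right) = 139 + 37 \left(4 + 4\right) \left(5 - 9\right) = 139 + 37 \cdot 8 \left(-4\right) = 139 + 37 \left(-32\right) = 139 - 1184 = -1045$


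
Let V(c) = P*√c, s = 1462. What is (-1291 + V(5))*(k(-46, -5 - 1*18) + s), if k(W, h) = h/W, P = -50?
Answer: -3776175/2 - 73125*√5 ≈ -2.0516e+6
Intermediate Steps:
V(c) = -50*√c
(-1291 + V(5))*(k(-46, -5 - 1*18) + s) = (-1291 - 50*√5)*((-5 - 1*18)/(-46) + 1462) = (-1291 - 50*√5)*((-5 - 18)*(-1/46) + 1462) = (-1291 - 50*√5)*(-23*(-1/46) + 1462) = (-1291 - 50*√5)*(½ + 1462) = (-1291 - 50*√5)*(2925/2) = -3776175/2 - 73125*√5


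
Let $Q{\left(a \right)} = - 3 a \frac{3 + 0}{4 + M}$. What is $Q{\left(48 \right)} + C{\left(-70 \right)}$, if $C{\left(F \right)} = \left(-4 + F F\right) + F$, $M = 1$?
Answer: $\frac{23698}{5} \approx 4739.6$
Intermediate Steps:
$C{\left(F \right)} = -4 + F + F^{2}$ ($C{\left(F \right)} = \left(-4 + F^{2}\right) + F = -4 + F + F^{2}$)
$Q{\left(a \right)} = - \frac{9 a}{5}$ ($Q{\left(a \right)} = - 3 a \frac{3 + 0}{4 + 1} = - 3 a \frac{3}{5} = - \frac{9 a}{5}$)
$Q{\left(48 \right)} + C{\left(-70 \right)} = \left(- \frac{9}{5}\right) 48 - \left(74 - 4900\right) = - \frac{432}{5} - -4826 = - \frac{432}{5} + 4826 = \frac{23698}{5}$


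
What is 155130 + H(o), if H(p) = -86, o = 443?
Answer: 155044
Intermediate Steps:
155130 + H(o) = 155130 - 86 = 155044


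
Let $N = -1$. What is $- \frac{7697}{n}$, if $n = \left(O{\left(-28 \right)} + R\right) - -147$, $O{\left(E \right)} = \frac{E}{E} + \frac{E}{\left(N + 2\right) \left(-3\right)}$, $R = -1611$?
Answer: $\frac{23091}{4361} \approx 5.2949$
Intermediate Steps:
$O{\left(E \right)} = 1 - \frac{E}{3}$ ($O{\left(E \right)} = \frac{E}{E} + \frac{E}{\left(-1 + 2\right) \left(-3\right)} = 1 + \frac{E}{1 \left(-3\right)} = 1 + \frac{E}{-3} = 1 + E \left(- \frac{1}{3}\right) = 1 - \frac{E}{3}$)
$n = - \frac{4361}{3}$ ($n = \left(\left(1 - - \frac{28}{3}\right) - 1611\right) - -147 = \left(\left(1 + \frac{28}{3}\right) - 1611\right) + \left(-29 + 176\right) = \left(\frac{31}{3} - 1611\right) + 147 = - \frac{4802}{3} + 147 = - \frac{4361}{3} \approx -1453.7$)
$- \frac{7697}{n} = - \frac{7697}{- \frac{4361}{3}} = \left(-7697\right) \left(- \frac{3}{4361}\right) = \frac{23091}{4361}$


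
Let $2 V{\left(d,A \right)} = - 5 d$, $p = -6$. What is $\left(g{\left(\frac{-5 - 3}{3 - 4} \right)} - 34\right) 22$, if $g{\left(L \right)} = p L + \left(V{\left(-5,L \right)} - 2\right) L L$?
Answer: $12980$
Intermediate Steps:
$V{\left(d,A \right)} = - \frac{5 d}{2}$ ($V{\left(d,A \right)} = \frac{\left(-5\right) d}{2} = - \frac{5 d}{2}$)
$g{\left(L \right)} = - 6 L + \frac{21 L^{2}}{2}$ ($g{\left(L \right)} = - 6 L + \left(\left(- \frac{5}{2}\right) \left(-5\right) - 2\right) L L = - 6 L + \left(\frac{25}{2} - 2\right) L L = - 6 L + \frac{21 L}{2} L = - 6 L + \frac{21 L^{2}}{2}$)
$\left(g{\left(\frac{-5 - 3}{3 - 4} \right)} - 34\right) 22 = \left(\frac{3 \frac{-5 - 3}{3 - 4} \left(-4 + 7 \frac{-5 - 3}{3 - 4}\right)}{2} - 34\right) 22 = \left(\frac{3 \left(- \frac{8}{-1}\right) \left(-4 + 7 \left(- \frac{8}{-1}\right)\right)}{2} - 34\right) 22 = \left(\frac{3 \left(\left(-8\right) \left(-1\right)\right) \left(-4 + 7 \left(\left(-8\right) \left(-1\right)\right)\right)}{2} - 34\right) 22 = \left(\frac{3}{2} \cdot 8 \left(-4 + 7 \cdot 8\right) - 34\right) 22 = \left(\frac{3}{2} \cdot 8 \left(-4 + 56\right) - 34\right) 22 = \left(\frac{3}{2} \cdot 8 \cdot 52 - 34\right) 22 = \left(624 - 34\right) 22 = 590 \cdot 22 = 12980$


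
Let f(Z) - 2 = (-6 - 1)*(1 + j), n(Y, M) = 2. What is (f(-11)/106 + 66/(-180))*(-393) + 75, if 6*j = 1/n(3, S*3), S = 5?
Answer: 508377/2120 ≈ 239.80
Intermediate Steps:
j = 1/12 (j = (⅙)/2 = (⅙)*(½) = 1/12 ≈ 0.083333)
f(Z) = -67/12 (f(Z) = 2 + (-6 - 1)*(1 + 1/12) = 2 - 7*13/12 = 2 - 91/12 = -67/12)
(f(-11)/106 + 66/(-180))*(-393) + 75 = (-67/12/106 + 66/(-180))*(-393) + 75 = (-67/12*1/106 + 66*(-1/180))*(-393) + 75 = (-67/1272 - 11/30)*(-393) + 75 = -889/2120*(-393) + 75 = 349377/2120 + 75 = 508377/2120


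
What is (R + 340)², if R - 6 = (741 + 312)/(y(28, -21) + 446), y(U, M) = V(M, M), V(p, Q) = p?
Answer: 21934498609/180625 ≈ 1.2144e+5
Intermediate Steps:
y(U, M) = M
R = 3603/425 (R = 6 + (741 + 312)/(-21 + 446) = 6 + 1053/425 = 3603/425 ≈ 8.4776)
(R + 340)² = (3603/425 + 340)² = (148103/425)² = 21934498609/180625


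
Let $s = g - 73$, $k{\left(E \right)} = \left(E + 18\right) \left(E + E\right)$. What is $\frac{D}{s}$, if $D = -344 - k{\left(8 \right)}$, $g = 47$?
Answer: $\frac{380}{13} \approx 29.231$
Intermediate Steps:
$k{\left(E \right)} = 2 E \left(18 + E\right)$ ($k{\left(E \right)} = \left(18 + E\right) 2 E = 2 E \left(18 + E\right)$)
$s = -26$ ($s = 47 - 73 = -26$)
$D = -760$ ($D = -344 - 2 \cdot 8 \left(18 + 8\right) = -344 - 2 \cdot 8 \cdot 26 = -344 - 416 = -760$)
$\frac{D}{s} = - \frac{760}{-26} = \left(-760\right) \left(- \frac{1}{26}\right) = \frac{380}{13}$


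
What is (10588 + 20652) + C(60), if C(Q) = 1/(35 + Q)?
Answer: 2967801/95 ≈ 31240.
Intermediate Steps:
(10588 + 20652) + C(60) = (10588 + 20652) + 1/(35 + 60) = 31240 + 1/95 = 2967801/95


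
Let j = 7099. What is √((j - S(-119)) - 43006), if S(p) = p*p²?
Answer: 2*√412313 ≈ 1284.2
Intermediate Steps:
S(p) = p³
√((j - S(-119)) - 43006) = √((7099 - 1*(-119)³) - 43006) = √((7099 - 1*(-1685159)) - 43006) = √((7099 + 1685159) - 43006) = √(1692258 - 43006) = √1649252 = 2*√412313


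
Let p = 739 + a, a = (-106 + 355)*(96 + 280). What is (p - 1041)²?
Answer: 8708995684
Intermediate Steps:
a = 93624 (a = 249*376 = 93624)
p = 94363 (p = 739 + 93624 = 94363)
(p - 1041)² = (94363 - 1041)² = 93322² = 8708995684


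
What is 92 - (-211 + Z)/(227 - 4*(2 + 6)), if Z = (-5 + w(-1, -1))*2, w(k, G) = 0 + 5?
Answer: 18151/195 ≈ 93.082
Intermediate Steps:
w(k, G) = 5
Z = 0 (Z = (-5 + 5)*2 = 0*2 = 0)
92 - (-211 + Z)/(227 - 4*(2 + 6)) = 92 - (-211 + 0)/(227 - 4*(2 + 6)) = 92 - (-211)/(227 - 4*8) = 92 - (-211)/(227 - 32) = 92 - (-211)/195 = 92 - 1*(-211/195) = 92 + 211/195 = 18151/195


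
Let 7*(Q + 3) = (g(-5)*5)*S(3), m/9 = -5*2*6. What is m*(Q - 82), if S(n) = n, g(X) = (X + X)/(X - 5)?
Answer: 313200/7 ≈ 44743.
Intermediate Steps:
g(X) = 2*X/(-5 + X) (g(X) = (2*X)/(-5 + X) = 2*X/(-5 + X))
m = -540 (m = 9*(-5*2*6) = 9*(-10*6) = 9*(-60) = -540)
Q = -6/7 (Q = -3 + (((2*(-5)/(-5 - 5))*5)*3)/7 = -3 + (((2*(-5)/(-10))*5)*3)/7 = -3 + (((2*(-5)*(-⅒))*5)*3)/7 = -3 + ((1*5)*3)/7 = -3 + (5*3)/7 = -3 + (⅐)*15 = -3 + 15/7 = -6/7 ≈ -0.85714)
m*(Q - 82) = -540*(-6/7 - 82) = -540*(-580/7) = 313200/7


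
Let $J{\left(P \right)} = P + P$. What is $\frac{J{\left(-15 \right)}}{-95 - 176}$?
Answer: $\frac{30}{271} \approx 0.1107$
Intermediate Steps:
$J{\left(P \right)} = 2 P$
$\frac{J{\left(-15 \right)}}{-95 - 176} = \frac{2 \left(-15\right)}{-95 - 176} = - \frac{30}{-271} = \left(-30\right) \left(- \frac{1}{271}\right) = \frac{30}{271}$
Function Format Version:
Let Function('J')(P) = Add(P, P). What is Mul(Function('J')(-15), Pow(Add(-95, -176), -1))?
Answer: Rational(30, 271) ≈ 0.11070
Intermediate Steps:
Function('J')(P) = Mul(2, P)
Mul(Function('J')(-15), Pow(Add(-95, -176), -1)) = Mul(Mul(2, -15), Pow(Add(-95, -176), -1)) = Mul(-30, Pow(-271, -1)) = Mul(-30, Rational(-1, 271)) = Rational(30, 271)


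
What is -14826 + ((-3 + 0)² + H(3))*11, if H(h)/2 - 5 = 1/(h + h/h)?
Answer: -29223/2 ≈ -14612.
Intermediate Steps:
H(h) = 10 + 2/(1 + h) (H(h) = 10 + 2/(h + h/h) = 10 + 2/(h + 1) = 10 + 2/(1 + h))
-14826 + ((-3 + 0)² + H(3))*11 = -14826 + ((-3 + 0)² + 2*(6 + 5*3)/(1 + 3))*11 = -14826 + ((-3)² + 2*(6 + 15)/4)*11 = -14826 + (9 + 2*(¼)*21)*11 = -14826 + (9 + 21/2)*11 = -14826 + (39/2)*11 = -14826 + 429/2 = -29223/2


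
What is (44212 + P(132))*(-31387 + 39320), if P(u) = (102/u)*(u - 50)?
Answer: 3863601057/11 ≈ 3.5124e+8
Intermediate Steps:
P(u) = 102*(-50 + u)/u (P(u) = (102/u)*(-50 + u) = 102*(-50 + u)/u)
(44212 + P(132))*(-31387 + 39320) = (44212 + (102 - 5100/132))*(-31387 + 39320) = (44212 + (102 - 5100*1/132))*7933 = (44212 + (102 - 425/11))*7933 = (44212 + 697/11)*7933 = (487029/11)*7933 = 3863601057/11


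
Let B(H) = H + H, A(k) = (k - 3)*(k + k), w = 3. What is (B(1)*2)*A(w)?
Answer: 0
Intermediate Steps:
A(k) = 2*k*(-3 + k) (A(k) = (-3 + k)*(2*k) = 2*k*(-3 + k))
B(H) = 2*H
(B(1)*2)*A(w) = ((2*1)*2)*(2*3*(-3 + 3)) = (2*2)*(2*3*0) = 4*0 = 0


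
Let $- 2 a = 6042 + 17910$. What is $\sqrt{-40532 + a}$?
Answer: $2 i \sqrt{13127} \approx 229.15 i$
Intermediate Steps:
$a = -11976$ ($a = - \frac{6042 + 17910}{2} = \left(- \frac{1}{2}\right) 23952 = -11976$)
$\sqrt{-40532 + a} = \sqrt{-40532 - 11976} = \sqrt{-52508} = 2 i \sqrt{13127}$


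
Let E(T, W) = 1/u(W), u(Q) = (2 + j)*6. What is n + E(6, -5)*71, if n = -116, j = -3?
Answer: -767/6 ≈ -127.83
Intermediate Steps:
u(Q) = -6 (u(Q) = (2 - 3)*6 = -1*6 = -6)
E(T, W) = -1/6 (E(T, W) = 1/(-6) = -1/6)
n + E(6, -5)*71 = -116 - 1/6*71 = -116 - 71/6 = -767/6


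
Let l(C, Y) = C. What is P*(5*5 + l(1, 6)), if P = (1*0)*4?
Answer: 0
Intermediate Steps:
P = 0 (P = 0*4 = 0)
P*(5*5 + l(1, 6)) = 0*(5*5 + 1) = 0*(25 + 1) = 0*26 = 0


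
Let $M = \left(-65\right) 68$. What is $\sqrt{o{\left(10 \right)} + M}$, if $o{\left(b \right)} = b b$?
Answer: $12 i \sqrt{30} \approx 65.727 i$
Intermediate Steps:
$o{\left(b \right)} = b^{2}$
$M = -4420$
$\sqrt{o{\left(10 \right)} + M} = \sqrt{10^{2} - 4420} = \sqrt{100 - 4420} = \sqrt{-4320} = 12 i \sqrt{30}$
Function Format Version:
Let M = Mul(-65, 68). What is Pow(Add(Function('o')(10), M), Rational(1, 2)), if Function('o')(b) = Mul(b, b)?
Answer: Mul(12, I, Pow(30, Rational(1, 2))) ≈ Mul(65.727, I)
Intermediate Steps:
Function('o')(b) = Pow(b, 2)
M = -4420
Pow(Add(Function('o')(10), M), Rational(1, 2)) = Pow(Add(Pow(10, 2), -4420), Rational(1, 2)) = Pow(Add(100, -4420), Rational(1, 2)) = Pow(-4320, Rational(1, 2)) = Mul(12, I, Pow(30, Rational(1, 2)))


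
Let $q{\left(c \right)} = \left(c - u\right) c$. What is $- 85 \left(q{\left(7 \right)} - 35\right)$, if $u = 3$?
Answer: $595$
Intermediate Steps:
$q{\left(c \right)} = c \left(-3 + c\right)$ ($q{\left(c \right)} = \left(c - 3\right) c = \left(-3 + c\right) c = c \left(-3 + c\right)$)
$- 85 \left(q{\left(7 \right)} - 35\right) = - 85 \left(7 \left(-3 + 7\right) - 35\right) = - 85 \left(7 \cdot 4 - 35\right) = - 85 \left(28 - 35\right) = \left(-85\right) \left(-7\right) = 595$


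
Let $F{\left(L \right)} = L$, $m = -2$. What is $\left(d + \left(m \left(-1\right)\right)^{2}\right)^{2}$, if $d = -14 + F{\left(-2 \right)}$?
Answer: $144$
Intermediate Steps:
$d = -16$ ($d = -14 - 2 = -16$)
$\left(d + \left(m \left(-1\right)\right)^{2}\right)^{2} = \left(-16 + \left(\left(-2\right) \left(-1\right)\right)^{2}\right)^{2} = \left(-16 + 2^{2}\right)^{2} = \left(-16 + 4\right)^{2} = \left(-12\right)^{2} = 144$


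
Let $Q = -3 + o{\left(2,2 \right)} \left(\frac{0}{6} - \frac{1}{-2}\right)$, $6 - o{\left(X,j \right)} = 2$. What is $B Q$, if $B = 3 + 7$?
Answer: $-10$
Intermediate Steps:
$o{\left(X,j \right)} = 4$ ($o{\left(X,j \right)} = 6 - 2 = 4$)
$B = 10$
$Q = -1$ ($Q = -3 + 4 \left(\frac{0}{6} - \frac{1}{-2}\right) = -3 + 4 \left(0 \cdot \frac{1}{6} - - \frac{1}{2}\right) = -3 + 4 \left(0 + \frac{1}{2}\right) = -3 + 4 \cdot \frac{1}{2} = -3 + 2 = -1$)
$B Q = 10 \left(-1\right) = -10$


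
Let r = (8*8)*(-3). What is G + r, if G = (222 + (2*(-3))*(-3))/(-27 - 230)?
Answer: -49584/257 ≈ -192.93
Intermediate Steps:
G = -240/257 (G = (222 - 6*(-3))/(-257) = (222 + 18)*(-1/257) = 240*(-1/257) = -240/257 ≈ -0.93385)
r = -192 (r = 64*(-3) = -192)
G + r = -240/257 - 192 = -49584/257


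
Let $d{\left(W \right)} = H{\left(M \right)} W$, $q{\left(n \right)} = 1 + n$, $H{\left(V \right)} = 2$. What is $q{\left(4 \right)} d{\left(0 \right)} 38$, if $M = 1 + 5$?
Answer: $0$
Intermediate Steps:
$M = 6$
$d{\left(W \right)} = 2 W$
$q{\left(4 \right)} d{\left(0 \right)} 38 = \left(1 + 4\right) 2 \cdot 0 \cdot 38 = 5 \cdot 0 \cdot 38 = 0 \cdot 38 = 0$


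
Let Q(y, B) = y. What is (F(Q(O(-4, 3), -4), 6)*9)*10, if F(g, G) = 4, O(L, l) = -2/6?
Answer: 360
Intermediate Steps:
O(L, l) = -1/3 (O(L, l) = -2*1/6 = -1/3)
(F(Q(O(-4, 3), -4), 6)*9)*10 = (4*9)*10 = 36*10 = 360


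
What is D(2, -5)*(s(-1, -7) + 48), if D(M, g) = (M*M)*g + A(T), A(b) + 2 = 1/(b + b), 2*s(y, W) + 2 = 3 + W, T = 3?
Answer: -1965/2 ≈ -982.50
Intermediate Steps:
s(y, W) = 1/2 + W/2 (s(y, W) = -1 + (3 + W)/2 = -1 + (3/2 + W/2) = 1/2 + W/2)
A(b) = -2 + 1/(2*b) (A(b) = -2 + 1/(b + b) = -2 + 1/(2*b))
D(M, g) = -11/6 + g*M**2 (D(M, g) = (M*M)*g + (-2 + (1/2)/3) = M**2*g + (-2 + (1/2)*(1/3)) = g*M**2 + (-2 + 1/6) = g*M**2 - 11/6 = -11/6 + g*M**2)
D(2, -5)*(s(-1, -7) + 48) = (-11/6 - 5*2**2)*((1/2 + (1/2)*(-7)) + 48) = (-11/6 - 5*4)*((1/2 - 7/2) + 48) = (-11/6 - 20)*(-3 + 48) = -131/6*45 = -1965/2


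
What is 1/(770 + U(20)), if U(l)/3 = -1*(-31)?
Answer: 1/863 ≈ 0.0011587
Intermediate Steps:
U(l) = 93 (U(l) = 3*(-1*(-31)) = 3*31 = 93)
1/(770 + U(20)) = 1/(770 + 93) = 1/863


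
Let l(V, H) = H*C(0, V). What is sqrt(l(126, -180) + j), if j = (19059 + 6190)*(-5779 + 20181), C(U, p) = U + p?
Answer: 7*sqrt(7420682) ≈ 19069.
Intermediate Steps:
l(V, H) = H*V (l(V, H) = H*(0 + V) = H*V)
j = 363636098 (j = 25249*14402 = 363636098)
sqrt(l(126, -180) + j) = sqrt(-180*126 + 363636098) = sqrt(-22680 + 363636098) = sqrt(363613418) = 7*sqrt(7420682)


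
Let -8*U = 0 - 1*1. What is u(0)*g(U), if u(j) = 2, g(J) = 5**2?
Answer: 50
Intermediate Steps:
U = 1/8 (U = -(0 - 1*1)/8 = -(0 - 1)/8 = -1/8*(-1) = 1/8 ≈ 0.12500)
g(J) = 25
u(0)*g(U) = 2*25 = 50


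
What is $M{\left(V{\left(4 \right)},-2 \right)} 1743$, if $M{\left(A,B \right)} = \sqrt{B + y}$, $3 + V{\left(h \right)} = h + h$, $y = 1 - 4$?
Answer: $1743 i \sqrt{5} \approx 3897.5 i$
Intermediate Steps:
$y = -3$
$V{\left(h \right)} = -3 + 2 h$ ($V{\left(h \right)} = -3 + \left(h + h\right) = -3 + 2 h$)
$M{\left(A,B \right)} = \sqrt{-3 + B}$ ($M{\left(A,B \right)} = \sqrt{B - 3} = \sqrt{-3 + B}$)
$M{\left(V{\left(4 \right)},-2 \right)} 1743 = \sqrt{-3 - 2} \cdot 1743 = \sqrt{-5} \cdot 1743 = i \sqrt{5} \cdot 1743 = 1743 i \sqrt{5}$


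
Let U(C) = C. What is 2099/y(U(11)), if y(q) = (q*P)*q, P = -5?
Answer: -2099/605 ≈ -3.4694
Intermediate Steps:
y(q) = -5*q**2 (y(q) = (q*(-5))*q = (-5*q)*q = -5*q**2)
2099/y(U(11)) = 2099/((-5*11**2)) = 2099/((-5*121)) = 2099/(-605) = 2099*(-1/605) = -2099/605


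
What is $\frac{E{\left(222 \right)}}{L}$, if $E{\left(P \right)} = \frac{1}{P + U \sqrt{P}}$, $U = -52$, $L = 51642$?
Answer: $- \frac{1}{128175444} - \frac{13 \sqrt{222}}{7113737142} \approx -3.503 \cdot 10^{-8}$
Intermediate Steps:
$E{\left(P \right)} = \frac{1}{P - 52 \sqrt{P}}$
$\frac{E{\left(222 \right)}}{L} = \frac{1}{\left(222 - 52 \sqrt{222}\right) 51642} = \frac{1}{222 - 52 \sqrt{222}} \cdot \frac{1}{51642} = \frac{1}{51642 \left(222 - 52 \sqrt{222}\right)}$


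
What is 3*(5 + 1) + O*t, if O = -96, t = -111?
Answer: 10674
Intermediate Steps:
3*(5 + 1) + O*t = 3*(5 + 1) - 96*(-111) = 3*6 + 10656 = 18 + 10656 = 10674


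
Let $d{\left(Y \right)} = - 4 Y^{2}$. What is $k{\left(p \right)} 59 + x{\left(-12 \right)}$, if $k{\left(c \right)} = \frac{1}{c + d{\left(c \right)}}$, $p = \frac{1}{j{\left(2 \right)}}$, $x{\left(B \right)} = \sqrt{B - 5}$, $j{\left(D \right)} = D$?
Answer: $-118 + i \sqrt{17} \approx -118.0 + 4.1231 i$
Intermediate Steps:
$x{\left(B \right)} = \sqrt{-5 + B}$
$p = \frac{1}{2} \approx 0.5$
$k{\left(c \right)} = \frac{1}{c - 4 c^{2}}$
$k{\left(p \right)} 59 + x{\left(-12 \right)} = - \frac{\frac{1}{\frac{1}{2}}}{-1 + 4 \cdot \frac{1}{2}} \cdot 59 + \sqrt{-5 - 12} = \left(-1\right) 2 \frac{1}{-1 + 2} \cdot 59 + \sqrt{-17} = \left(-1\right) 2 \cdot 1^{-1} \cdot 59 + i \sqrt{17} = \left(-1\right) 2 \cdot 1 \cdot 59 + i \sqrt{17} = \left(-2\right) 59 + i \sqrt{17} = -118 + i \sqrt{17}$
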